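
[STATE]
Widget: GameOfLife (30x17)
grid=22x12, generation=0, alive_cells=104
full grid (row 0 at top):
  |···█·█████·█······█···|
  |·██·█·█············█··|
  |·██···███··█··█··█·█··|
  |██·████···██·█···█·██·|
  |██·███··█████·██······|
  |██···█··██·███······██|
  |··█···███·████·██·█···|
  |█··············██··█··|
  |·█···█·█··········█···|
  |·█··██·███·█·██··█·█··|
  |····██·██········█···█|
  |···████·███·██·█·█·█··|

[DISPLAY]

Gen: 0                        
···█·█████·█······█···        
·██·█·█············█··        
·██···███··█··█··█·█··        
██·████···██·█···█·██·        
██·███··█████·██······        
██···█··██·███······██        
··█···███·████·██·█···        
█··············██··█··        
·█···█·█··········█···        
·█··██·███·█·██··█·█··        
····██·██········█···█        
···████·███·██·█·█·█··        
                              
                              
                              
                              


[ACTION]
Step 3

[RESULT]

Gen: 3                        
··█·█·····█···········        
··█·█·················        
·······█······█···██··        
··············██·█··█·        
············█···█···█·        
·····█·█·██·█·█·██····        
██···███···█·█···█·██·        
··█···█····█··█····██·        
██······██··███·······        
········█·····████·█··        
·········█······███···        
·········█······███···        
                              
                              
                              
                              


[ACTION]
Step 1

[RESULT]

Gen: 4                        
······················        
······················        
··············██··██··        
·············██████·█·        
···········█··█·······        
·····█·██·█·█··██████·        
·█···█·██··█·█████·██·        
··█··██·█·██··█···███·        
·█·····███··█···█·███·        
········█·····█·······        
········██·········█··        
················█·█···        
                              
                              
                              
                              


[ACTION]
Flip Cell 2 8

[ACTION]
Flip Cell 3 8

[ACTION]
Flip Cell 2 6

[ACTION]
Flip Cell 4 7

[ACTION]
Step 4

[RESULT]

Gen: 8                        
······················        
··················█···        
·················██···        
················██··█·        
····██··█····██····██·        
····██·██··········█··        
····█···█···········█·        
·····████····█····███·        
·····█···██··█···█··█·        
·················█·██·        
··················█···        
······················        
                              
                              
                              
                              


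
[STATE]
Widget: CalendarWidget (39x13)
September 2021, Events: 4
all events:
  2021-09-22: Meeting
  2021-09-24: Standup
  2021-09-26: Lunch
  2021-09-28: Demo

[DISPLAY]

             September 2021            
Mo Tu We Th Fr Sa Su                   
       1  2  3  4  5                   
 6  7  8  9 10 11 12                   
13 14 15 16 17 18 19                   
20 21 22* 23 24* 25 26*                
27 28* 29 30                           
                                       
                                       
                                       
                                       
                                       
                                       


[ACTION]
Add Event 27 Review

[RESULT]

             September 2021            
Mo Tu We Th Fr Sa Su                   
       1  2  3  4  5                   
 6  7  8  9 10 11 12                   
13 14 15 16 17 18 19                   
20 21 22* 23 24* 25 26*                
27* 28* 29 30                          
                                       
                                       
                                       
                                       
                                       
                                       


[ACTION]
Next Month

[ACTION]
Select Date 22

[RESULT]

              October 2021             
Mo Tu We Th Fr Sa Su                   
             1  2  3                   
 4  5  6  7  8  9 10                   
11 12 13 14 15 16 17                   
18 19 20 21 [22] 23 24                 
25 26 27 28 29 30 31                   
                                       
                                       
                                       
                                       
                                       
                                       


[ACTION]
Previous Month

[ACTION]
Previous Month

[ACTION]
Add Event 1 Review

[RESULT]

              August 2021              
Mo Tu We Th Fr Sa Su                   
                   1*                  
 2  3  4  5  6  7  8                   
 9 10 11 12 13 14 15                   
16 17 18 19 20 21 22                   
23 24 25 26 27 28 29                   
30 31                                  
                                       
                                       
                                       
                                       
                                       


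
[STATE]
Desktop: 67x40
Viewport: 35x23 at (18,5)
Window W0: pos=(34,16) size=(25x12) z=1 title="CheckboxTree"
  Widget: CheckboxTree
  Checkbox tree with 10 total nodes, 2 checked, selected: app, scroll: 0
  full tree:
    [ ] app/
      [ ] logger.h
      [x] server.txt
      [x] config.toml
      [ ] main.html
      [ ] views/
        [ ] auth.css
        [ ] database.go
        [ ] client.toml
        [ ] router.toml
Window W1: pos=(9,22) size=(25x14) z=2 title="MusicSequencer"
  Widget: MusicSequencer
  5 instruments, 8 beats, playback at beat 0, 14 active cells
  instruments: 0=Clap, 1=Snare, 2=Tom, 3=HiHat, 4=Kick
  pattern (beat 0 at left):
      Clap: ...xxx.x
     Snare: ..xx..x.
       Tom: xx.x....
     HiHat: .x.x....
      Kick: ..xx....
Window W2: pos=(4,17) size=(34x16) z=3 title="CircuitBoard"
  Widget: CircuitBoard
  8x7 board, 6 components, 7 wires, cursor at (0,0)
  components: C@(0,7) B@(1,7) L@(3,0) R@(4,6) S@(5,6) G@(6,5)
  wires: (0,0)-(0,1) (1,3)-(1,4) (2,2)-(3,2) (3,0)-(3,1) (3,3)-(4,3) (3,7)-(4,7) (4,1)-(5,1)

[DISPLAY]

                                   
                                   
                                   
                                   
                                   
                                   
                                   
                                   
                                   
                                   
                                   
                ┏━━━━━━━━━━━━━━━━━━
━━━━━━━━━━━━━━━━━━━┓eckboxTree     
                   ┃───────────────
───────────────────┨] app/         
5 6 7              ┃[ ] logger.h   
                   ┃[x] server.txt 
                   ┃[x] config.toml
   · ─ ·           ┃[ ] main.html  
                   ┃[ ] views/     
                   ┃  [ ] auth.css 
                   ┃  [ ] database.
   ·               ┃━━━━━━━━━━━━━━━


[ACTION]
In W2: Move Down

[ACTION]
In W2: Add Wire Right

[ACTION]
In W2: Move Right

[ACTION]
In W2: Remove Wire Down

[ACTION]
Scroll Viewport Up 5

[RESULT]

                                   
                                   
                                   
                                   
                                   
                                   
                                   
                                   
                                   
                                   
                                   
                                   
                                   
                                   
                                   
                                   
                ┏━━━━━━━━━━━━━━━━━━
━━━━━━━━━━━━━━━━━━━┓eckboxTree     
                   ┃───────────────
───────────────────┨] app/         
5 6 7              ┃[ ] logger.h   
                   ┃[x] server.txt 
                   ┃[x] config.toml


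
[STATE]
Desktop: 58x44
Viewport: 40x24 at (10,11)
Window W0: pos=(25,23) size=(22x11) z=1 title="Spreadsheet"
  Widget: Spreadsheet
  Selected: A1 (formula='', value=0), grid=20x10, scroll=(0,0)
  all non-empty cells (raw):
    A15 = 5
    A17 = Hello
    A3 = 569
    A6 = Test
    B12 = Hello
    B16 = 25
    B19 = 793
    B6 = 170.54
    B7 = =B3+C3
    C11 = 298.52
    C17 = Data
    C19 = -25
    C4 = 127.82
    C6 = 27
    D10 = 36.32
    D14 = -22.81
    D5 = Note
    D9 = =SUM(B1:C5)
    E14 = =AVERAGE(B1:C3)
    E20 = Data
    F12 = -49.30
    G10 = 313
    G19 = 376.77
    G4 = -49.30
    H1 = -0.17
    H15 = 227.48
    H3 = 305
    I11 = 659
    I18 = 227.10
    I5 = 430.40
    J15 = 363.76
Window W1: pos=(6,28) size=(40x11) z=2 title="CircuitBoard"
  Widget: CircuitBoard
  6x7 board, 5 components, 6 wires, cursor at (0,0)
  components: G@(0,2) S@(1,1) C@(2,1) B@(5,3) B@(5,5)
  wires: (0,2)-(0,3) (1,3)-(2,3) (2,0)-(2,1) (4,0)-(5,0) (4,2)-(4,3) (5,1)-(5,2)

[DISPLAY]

                                        
                                        
                                        
                                        
                                        
                                        
                                        
                                        
                                        
                                        
                                        
                                        
               ┏━━━━━━━━━━━━━━━━━━━━┓   
               ┃ Spreadsheet        ┃   
               ┠────────────────────┨   
               ┃A1:                 ┃   
               ┃       A       B    ┃   
━━━━━━━━━━━━━━━━━━━━━━━━━━━━━━━━━━━┓┃   
rcuitBoard                         ┃┃   
───────────────────────────────────┨┃   
0 1 2 3 4 5                        ┃┃   
[.]      G ─ ·                     ┃┃   
                                   ┃┛   
     S       ·                     ┃    


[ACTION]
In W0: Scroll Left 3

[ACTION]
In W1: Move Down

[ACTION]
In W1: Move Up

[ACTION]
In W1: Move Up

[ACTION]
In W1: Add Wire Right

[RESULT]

                                        
                                        
                                        
                                        
                                        
                                        
                                        
                                        
                                        
                                        
                                        
                                        
               ┏━━━━━━━━━━━━━━━━━━━━┓   
               ┃ Spreadsheet        ┃   
               ┠────────────────────┨   
               ┃A1:                 ┃   
               ┃       A       B    ┃   
━━━━━━━━━━━━━━━━━━━━━━━━━━━━━━━━━━━┓┃   
rcuitBoard                         ┃┃   
───────────────────────────────────┨┃   
0 1 2 3 4 5                        ┃┃   
[.]─ ·   G ─ ·                     ┃┃   
                                   ┃┛   
     S       ·                     ┃    


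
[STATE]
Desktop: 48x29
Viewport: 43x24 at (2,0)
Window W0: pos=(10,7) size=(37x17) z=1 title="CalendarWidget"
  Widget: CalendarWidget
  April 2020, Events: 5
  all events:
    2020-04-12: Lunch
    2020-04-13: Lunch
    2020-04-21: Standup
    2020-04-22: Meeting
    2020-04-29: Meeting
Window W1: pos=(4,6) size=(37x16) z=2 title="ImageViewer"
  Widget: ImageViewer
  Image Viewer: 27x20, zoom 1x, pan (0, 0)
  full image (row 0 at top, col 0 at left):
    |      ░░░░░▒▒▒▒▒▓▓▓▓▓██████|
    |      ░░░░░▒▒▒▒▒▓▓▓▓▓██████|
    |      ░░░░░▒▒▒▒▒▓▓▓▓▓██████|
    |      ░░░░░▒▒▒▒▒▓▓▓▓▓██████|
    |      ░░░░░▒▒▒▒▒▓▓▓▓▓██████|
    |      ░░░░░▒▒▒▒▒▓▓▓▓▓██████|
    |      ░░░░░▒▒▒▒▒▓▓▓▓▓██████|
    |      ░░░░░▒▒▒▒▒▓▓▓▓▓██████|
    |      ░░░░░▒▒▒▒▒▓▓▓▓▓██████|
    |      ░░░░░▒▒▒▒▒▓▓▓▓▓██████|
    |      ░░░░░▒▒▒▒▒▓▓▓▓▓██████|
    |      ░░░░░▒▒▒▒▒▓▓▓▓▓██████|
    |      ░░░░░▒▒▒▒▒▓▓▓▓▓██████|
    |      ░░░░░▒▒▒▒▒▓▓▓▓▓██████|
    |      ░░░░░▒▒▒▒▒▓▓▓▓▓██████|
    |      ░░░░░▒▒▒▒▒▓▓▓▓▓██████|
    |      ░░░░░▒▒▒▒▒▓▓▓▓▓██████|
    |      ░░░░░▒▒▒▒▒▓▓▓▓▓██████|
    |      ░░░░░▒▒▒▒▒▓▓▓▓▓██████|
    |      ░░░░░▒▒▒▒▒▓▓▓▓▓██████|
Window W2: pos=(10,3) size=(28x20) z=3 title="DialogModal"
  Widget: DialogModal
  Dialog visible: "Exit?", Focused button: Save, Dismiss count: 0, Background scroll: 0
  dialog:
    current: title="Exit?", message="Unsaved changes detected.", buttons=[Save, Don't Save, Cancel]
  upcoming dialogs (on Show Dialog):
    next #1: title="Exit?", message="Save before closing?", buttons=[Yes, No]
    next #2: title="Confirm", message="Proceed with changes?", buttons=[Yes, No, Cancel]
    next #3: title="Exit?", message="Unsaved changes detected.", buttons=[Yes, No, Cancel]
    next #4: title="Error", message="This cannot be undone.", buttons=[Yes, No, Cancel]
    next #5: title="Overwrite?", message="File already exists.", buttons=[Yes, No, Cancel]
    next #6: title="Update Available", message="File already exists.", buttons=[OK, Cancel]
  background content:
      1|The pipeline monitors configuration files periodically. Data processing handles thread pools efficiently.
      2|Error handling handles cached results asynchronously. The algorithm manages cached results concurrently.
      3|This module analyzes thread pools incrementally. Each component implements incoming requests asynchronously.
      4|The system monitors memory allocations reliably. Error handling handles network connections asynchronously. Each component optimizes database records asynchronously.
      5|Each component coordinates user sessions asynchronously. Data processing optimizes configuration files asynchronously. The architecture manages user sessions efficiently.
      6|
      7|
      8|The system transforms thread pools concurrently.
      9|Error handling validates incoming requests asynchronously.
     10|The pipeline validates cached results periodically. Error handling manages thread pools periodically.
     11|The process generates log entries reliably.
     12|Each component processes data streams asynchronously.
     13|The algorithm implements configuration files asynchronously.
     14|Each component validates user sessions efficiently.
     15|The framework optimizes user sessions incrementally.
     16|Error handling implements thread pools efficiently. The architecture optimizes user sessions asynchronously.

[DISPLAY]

                                           
                                           
                                           
        ┏━━━━━━━━━━━━━━━━━━━━━━━━━━┓       
        ┃ DialogModal              ┃       
        ┠──────────────────────────┨       
  ┏━━━━━┃The pipeline monitors conf┃━━┓    
  ┃ Imag┃Error handling handles cac┃  ┃━━━━
  ┠─────┃This module analyzes threa┃──┨    
  ┃     ┃The system monitors memory┃  ┃────
  ┃     ┃Each component coordinates┃  ┃    
  ┃     ┃  ┌────────────────────┐  ┃  ┃    
  ┃     ┃  │       Exit?        │  ┃  ┃    
  ┃     ┃Th│Unsaved changes dete│re┃  ┃    
  ┃     ┃Er│[Save]  Don't Save  │ i┃  ┃    
  ┃     ┃Th└────────────────────┘ac┃  ┃    
  ┃     ┃The process generates log ┃  ┃    
  ┃     ┃Each component processes d┃  ┃    
  ┃     ┃The algorithm implements c┃  ┃    
  ┃     ┃Each component validates u┃  ┃    
  ┃     ┃The framework optimizes us┃  ┃    
  ┗━━━━━┃Error handling implements ┃━━┛    
        ┗━━━━━━━━━━━━━━━━━━━━━━━━━━┛       
        ┗━━━━━━━━━━━━━━━━━━━━━━━━━━━━━━━━━━


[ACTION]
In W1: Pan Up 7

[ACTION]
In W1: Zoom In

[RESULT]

                                           
                                           
                                           
        ┏━━━━━━━━━━━━━━━━━━━━━━━━━━┓       
        ┃ DialogModal              ┃       
        ┠──────────────────────────┨       
  ┏━━━━━┃The pipeline monitors conf┃━━┓    
  ┃ Imag┃Error handling handles cac┃  ┃━━━━
  ┠─────┃This module analyzes threa┃──┨    
  ┃     ┃The system monitors memory┃▓▓┃────
  ┃     ┃Each component coordinates┃▓▓┃    
  ┃     ┃  ┌────────────────────┐  ┃▓▓┃    
  ┃     ┃  │       Exit?        │  ┃▓▓┃    
  ┃     ┃Th│Unsaved changes dete│re┃▓▓┃    
  ┃     ┃Er│[Save]  Don't Save  │ i┃▓▓┃    
  ┃     ┃Th└────────────────────┘ac┃▓▓┃    
  ┃     ┃The process generates log ┃▓▓┃    
  ┃     ┃Each component processes d┃▓▓┃    
  ┃     ┃The algorithm implements c┃▓▓┃    
  ┃     ┃Each component validates u┃▓▓┃    
  ┃     ┃The framework optimizes us┃▓▓┃    
  ┗━━━━━┃Error handling implements ┃━━┛    
        ┗━━━━━━━━━━━━━━━━━━━━━━━━━━┛       
        ┗━━━━━━━━━━━━━━━━━━━━━━━━━━━━━━━━━━


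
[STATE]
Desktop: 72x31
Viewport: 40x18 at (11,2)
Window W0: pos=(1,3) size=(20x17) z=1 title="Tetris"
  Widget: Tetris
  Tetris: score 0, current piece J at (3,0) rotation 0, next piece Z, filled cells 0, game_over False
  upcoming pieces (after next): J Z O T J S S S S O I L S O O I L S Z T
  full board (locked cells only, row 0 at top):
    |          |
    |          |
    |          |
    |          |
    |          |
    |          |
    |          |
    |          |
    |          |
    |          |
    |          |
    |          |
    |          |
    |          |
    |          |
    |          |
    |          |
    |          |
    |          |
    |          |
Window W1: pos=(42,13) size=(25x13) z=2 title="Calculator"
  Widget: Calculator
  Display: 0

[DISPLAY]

                                        
━━━━━━━━━┓                              
         ┃                              
─────────┨                              
         ┃                              
         ┃                              
         ┃                              
         ┃                              
         ┃                              
         ┃                              
         ┃                              
         ┃                     ┏━━━━━━━━
         ┃                     ┃ Calcula
         ┃                     ┠────────
         ┃                     ┃        
         ┃                     ┃┌───┬───
         ┃                     ┃│ 7 │ 8 
━━━━━━━━━┛                     ┃├───┼───


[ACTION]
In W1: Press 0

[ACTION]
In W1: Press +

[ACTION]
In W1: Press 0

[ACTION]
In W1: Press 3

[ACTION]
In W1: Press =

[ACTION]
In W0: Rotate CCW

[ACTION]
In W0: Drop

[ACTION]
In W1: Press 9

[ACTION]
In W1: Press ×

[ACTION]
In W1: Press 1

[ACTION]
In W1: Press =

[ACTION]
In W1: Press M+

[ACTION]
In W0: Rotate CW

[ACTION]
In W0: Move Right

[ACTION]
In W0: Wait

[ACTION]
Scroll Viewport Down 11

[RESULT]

         ┃                     ┏━━━━━━━━
         ┃                     ┃ Calcula
         ┃                     ┠────────
         ┃                     ┃        
         ┃                     ┃┌───┬───
         ┃                     ┃│ 7 │ 8 
━━━━━━━━━┛                     ┃├───┼───
                               ┃│ 4 │ 5 
                               ┃├───┼───
                               ┃│ 1 │ 2 
                               ┃├───┼───
                               ┃│ 0 │ . 
                               ┗━━━━━━━━
                                        
                                        
                                        
                                        
                                        


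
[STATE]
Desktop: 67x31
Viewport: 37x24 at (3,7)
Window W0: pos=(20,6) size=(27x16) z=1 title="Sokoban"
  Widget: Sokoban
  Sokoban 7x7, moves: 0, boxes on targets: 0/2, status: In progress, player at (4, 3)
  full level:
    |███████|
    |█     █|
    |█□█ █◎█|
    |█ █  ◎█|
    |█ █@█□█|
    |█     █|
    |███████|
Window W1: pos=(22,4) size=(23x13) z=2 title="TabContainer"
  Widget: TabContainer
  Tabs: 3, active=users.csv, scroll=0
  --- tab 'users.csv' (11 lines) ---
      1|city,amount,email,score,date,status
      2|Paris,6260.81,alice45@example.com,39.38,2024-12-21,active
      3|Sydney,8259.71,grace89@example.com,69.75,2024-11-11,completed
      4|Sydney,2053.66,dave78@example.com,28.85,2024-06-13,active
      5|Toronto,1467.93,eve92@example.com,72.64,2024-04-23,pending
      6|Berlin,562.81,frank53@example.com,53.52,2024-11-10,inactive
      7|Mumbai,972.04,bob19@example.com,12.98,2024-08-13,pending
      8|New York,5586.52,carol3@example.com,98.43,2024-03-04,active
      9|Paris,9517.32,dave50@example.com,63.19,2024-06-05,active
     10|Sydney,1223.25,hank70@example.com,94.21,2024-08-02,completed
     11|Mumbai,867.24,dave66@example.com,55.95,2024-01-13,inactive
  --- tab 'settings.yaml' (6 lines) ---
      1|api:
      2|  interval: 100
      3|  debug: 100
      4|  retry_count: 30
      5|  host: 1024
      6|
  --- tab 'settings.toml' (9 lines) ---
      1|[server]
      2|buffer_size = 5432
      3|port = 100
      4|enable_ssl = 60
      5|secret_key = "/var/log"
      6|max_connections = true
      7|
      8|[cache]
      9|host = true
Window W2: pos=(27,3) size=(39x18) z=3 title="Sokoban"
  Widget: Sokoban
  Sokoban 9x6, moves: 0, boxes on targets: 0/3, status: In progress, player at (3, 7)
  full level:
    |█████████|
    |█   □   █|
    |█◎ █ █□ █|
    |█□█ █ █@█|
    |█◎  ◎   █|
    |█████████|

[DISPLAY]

                 ┃ ┃[use┃█   □   █   
                 ┠─┃────┃█◎ █ █□ █   
                 ┃█┃city┃█□█ █ █@█   
                 ┃█┃Pari┃█◎  ◎   █   
                 ┃█┃Sydn┃█████████   
                 ┃█┃Sydn┃Moves: 0  0/
                 ┃█┃Toro┃            
                 ┃█┃Berl┃            
                 ┃█┃Mumb┃            
                 ┃M┗━━━━┃            
                 ┃      ┃            
                 ┃      ┃            
                 ┃      ┃            
                 ┃      ┗━━━━━━━━━━━━
                 ┗━━━━━━━━━━━━━━━━━━━
                                     
                                     
                                     
                                     
                                     
                                     
                                     
                                     
                                     


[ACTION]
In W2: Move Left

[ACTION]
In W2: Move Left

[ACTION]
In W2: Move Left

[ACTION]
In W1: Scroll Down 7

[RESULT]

                 ┃ ┃[use┃█   □   █   
                 ┠─┃────┃█◎ █ █□ █   
                 ┃█┃New ┃█□█ █ █@█   
                 ┃█┃Pari┃█◎  ◎   █   
                 ┃█┃Sydn┃█████████   
                 ┃█┃Mumb┃Moves: 0  0/
                 ┃█┃    ┃            
                 ┃█┃    ┃            
                 ┃█┃    ┃            
                 ┃M┗━━━━┃            
                 ┃      ┃            
                 ┃      ┃            
                 ┃      ┃            
                 ┃      ┗━━━━━━━━━━━━
                 ┗━━━━━━━━━━━━━━━━━━━
                                     
                                     
                                     
                                     
                                     
                                     
                                     
                                     
                                     


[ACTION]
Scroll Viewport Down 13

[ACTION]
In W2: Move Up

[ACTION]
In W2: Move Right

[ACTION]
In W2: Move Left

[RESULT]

                 ┃ ┃[use┃█   □   █   
                 ┠─┃────┃█◎ █ █□@█   
                 ┃█┃New ┃█□█ █ █ █   
                 ┃█┃Pari┃█◎  ◎   █   
                 ┃█┃Sydn┃█████████   
                 ┃█┃Mumb┃Moves: 1  0/
                 ┃█┃    ┃            
                 ┃█┃    ┃            
                 ┃█┃    ┃            
                 ┃M┗━━━━┃            
                 ┃      ┃            
                 ┃      ┃            
                 ┃      ┃            
                 ┃      ┗━━━━━━━━━━━━
                 ┗━━━━━━━━━━━━━━━━━━━
                                     
                                     
                                     
                                     
                                     
                                     
                                     
                                     
                                     


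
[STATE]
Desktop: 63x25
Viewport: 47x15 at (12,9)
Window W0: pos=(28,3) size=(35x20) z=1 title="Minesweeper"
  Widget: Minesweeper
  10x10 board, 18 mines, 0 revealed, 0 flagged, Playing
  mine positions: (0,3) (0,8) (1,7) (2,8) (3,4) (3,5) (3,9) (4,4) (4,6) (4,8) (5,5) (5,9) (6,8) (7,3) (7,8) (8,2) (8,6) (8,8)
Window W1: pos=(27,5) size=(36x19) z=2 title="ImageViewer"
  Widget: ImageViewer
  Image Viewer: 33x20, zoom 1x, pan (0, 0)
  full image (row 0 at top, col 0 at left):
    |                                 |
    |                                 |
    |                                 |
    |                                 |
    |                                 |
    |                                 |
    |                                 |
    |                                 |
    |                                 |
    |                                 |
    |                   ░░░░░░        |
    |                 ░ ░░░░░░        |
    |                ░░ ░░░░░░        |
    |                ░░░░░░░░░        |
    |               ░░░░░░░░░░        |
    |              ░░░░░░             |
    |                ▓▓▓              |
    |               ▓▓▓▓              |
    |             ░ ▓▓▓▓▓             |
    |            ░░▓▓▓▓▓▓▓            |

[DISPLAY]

               ┃                               
               ┃                               
               ┃                               
               ┃                               
               ┃                               
               ┃                               
               ┃                               
               ┃                               
               ┃                               
               ┃                   ░░░░░░      
               ┃                 ░ ░░░░░░      
               ┃                ░░ ░░░░░░      
               ┃                ░░░░░░░░░      
               ┃               ░░░░░░░░░░      
               ┗━━━━━━━━━━━━━━━━━━━━━━━━━━━━━━━


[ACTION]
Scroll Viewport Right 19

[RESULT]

           ┃                                  ┃
           ┃                                  ┃
           ┃                                  ┃
           ┃                                  ┃
           ┃                                  ┃
           ┃                                  ┃
           ┃                                  ┃
           ┃                                  ┃
           ┃                                  ┃
           ┃                   ░░░░░░         ┃
           ┃                 ░ ░░░░░░         ┃
           ┃                ░░ ░░░░░░         ┃
           ┃                ░░░░░░░░░         ┃
           ┃               ░░░░░░░░░░         ┃
           ┗━━━━━━━━━━━━━━━━━━━━━━━━━━━━━━━━━━┛


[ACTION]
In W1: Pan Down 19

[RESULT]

           ┃                                  ┃
           ┃                                  ┃
           ┃                                  ┃
           ┃                                  ┃
           ┃                                  ┃
           ┃                                  ┃
           ┃                                  ┃
           ┃                                  ┃
           ┃                                  ┃
           ┃                                  ┃
           ┃                                  ┃
           ┃                                  ┃
           ┃                                  ┃
           ┃                                  ┃
           ┗━━━━━━━━━━━━━━━━━━━━━━━━━━━━━━━━━━┛


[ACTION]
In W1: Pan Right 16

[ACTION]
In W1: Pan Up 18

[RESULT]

           ┃                                  ┃
           ┃                                  ┃
           ┃                                  ┃
           ┃                                  ┃
           ┃                                  ┃
           ┃                                  ┃
           ┃                                  ┃
           ┃                                  ┃
           ┃   ░░░░░░                         ┃
           ┃ ░ ░░░░░░                         ┃
           ┃░░ ░░░░░░                         ┃
           ┃░░░░░░░░░                         ┃
           ┃░░░░░░░░░                         ┃
           ┃░░░░                              ┃
           ┗━━━━━━━━━━━━━━━━━━━━━━━━━━━━━━━━━━┛


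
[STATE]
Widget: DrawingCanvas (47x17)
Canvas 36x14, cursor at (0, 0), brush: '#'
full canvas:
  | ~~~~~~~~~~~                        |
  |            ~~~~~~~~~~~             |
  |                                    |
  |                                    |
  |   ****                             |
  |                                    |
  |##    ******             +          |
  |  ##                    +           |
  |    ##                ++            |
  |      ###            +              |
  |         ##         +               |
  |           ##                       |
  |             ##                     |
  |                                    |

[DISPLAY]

+~~~~~~~~~~~                                   
            ~~~~~~~~~~~                        
                                               
                                               
   ****                                        
                                               
##    ******             +                     
  ##                    +                      
    ##                ++                       
      ###            +                         
         ##         +                          
           ##                                  
             ##                                
                                               
                                               
                                               
                                               


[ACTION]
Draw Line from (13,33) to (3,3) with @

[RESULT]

+~~~~~~~~~~~                                   
            ~~~~~~~~~~~                        
                                               
   @@                                          
   **@@@                                       
        @@@                                    
##    *****@@@           +                     
  ##          @@@       +                      
    ##           @@@  ++                       
      ###           @@@                        
         ##         +  @@@                     
           ##             @@@                  
             ##              @@@               
                                @@             
                                               
                                               
                                               


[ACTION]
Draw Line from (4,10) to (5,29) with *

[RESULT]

+~~~~~~~~~~~                                   
            ~~~~~~~~~~~                        
                                               
   @@                                          
   **@@@  **********                           
        @@@         **********                 
##    *****@@@           +                     
  ##          @@@       +                      
    ##           @@@  ++                       
      ###           @@@                        
         ##         +  @@@                     
           ##             @@@                  
             ##              @@@               
                                @@             
                                               
                                               
                                               


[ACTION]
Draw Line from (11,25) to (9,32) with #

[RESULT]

+~~~~~~~~~~~                                   
            ~~~~~~~~~~~                        
                                               
   @@                                          
   **@@@  **********                           
        @@@         **********                 
##    *****@@@           +                     
  ##          @@@       +                      
    ##           @@@  ++                       
      ###           @@@        ##              
         ##         +  @@@ ####                
           ##            ##@@                  
             ##              @@@               
                                @@             
                                               
                                               
                                               


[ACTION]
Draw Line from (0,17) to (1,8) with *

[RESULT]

+~~~~~~~~~~~ *****                             
        *****~~~~~~~~~~                        
                                               
   @@                                          
   **@@@  **********                           
        @@@         **********                 
##    *****@@@           +                     
  ##          @@@       +                      
    ##           @@@  ++                       
      ###           @@@        ##              
         ##         +  @@@ ####                
           ##            ##@@                  
             ##              @@@               
                                @@             
                                               
                                               
                                               


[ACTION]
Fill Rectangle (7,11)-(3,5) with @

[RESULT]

+~~~~~~~~~~~ *****                             
        *****~~~~~~~~~~                        
                                               
   @@@@@@@@@                                   
   **@@@@@@@********                           
     @@@@@@@        **********                 
##   @@@@@@@@@           +                     
  ## @@@@@@@  @@@       +                      
    ##           @@@  ++                       
      ###           @@@        ##              
         ##         +  @@@ ####                
           ##            ##@@                  
             ##              @@@               
                                @@             
                                               
                                               
                                               
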